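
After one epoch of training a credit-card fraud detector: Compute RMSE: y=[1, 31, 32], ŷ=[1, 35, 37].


MSE = 41/3 = 13.6667
RMSE = √(41/3) = 3.6968

3.6968


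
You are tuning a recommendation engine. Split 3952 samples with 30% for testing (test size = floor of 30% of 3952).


Test = ⌊3952·30/100⌋ = 1185
Train = 3952 - 1185 = 2767

Train: 2767, Test: 1185


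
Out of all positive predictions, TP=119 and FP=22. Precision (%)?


Precision = TP/(TP+FP)
= 119/(119+22)
= 119/141 = 84.4%

84.4%


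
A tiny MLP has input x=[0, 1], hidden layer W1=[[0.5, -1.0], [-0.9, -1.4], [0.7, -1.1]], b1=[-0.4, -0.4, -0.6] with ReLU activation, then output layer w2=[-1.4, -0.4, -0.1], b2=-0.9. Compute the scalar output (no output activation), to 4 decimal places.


z1[0] = (0.5)·(0) + (-1.0)·(1) - 0.4 = -1.4
z1[1] = (-0.9)·(0) + (-1.4)·(1) - 0.4 = -1.8
z1[2] = (0.7)·(0) + (-1.1)·(1) - 0.6 = -1.7
h = ReLU(z1) = [0.0, 0.0, 0.0]
output = (-1.4)·(0.0) + (-0.4)·(0.0) + (-0.1)·(0.0) - 0.9 = -0.9

-0.9


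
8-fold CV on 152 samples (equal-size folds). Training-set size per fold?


Fold size = 152/8 = 19
Training per fold = 152 - 19 = 133

133


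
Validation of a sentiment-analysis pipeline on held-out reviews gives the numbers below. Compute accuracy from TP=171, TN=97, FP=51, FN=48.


Accuracy = (TP+TN)/(TP+TN+FP+FN)
= (171+97)/(367)
= 268/367 = 73.02%

73.02%


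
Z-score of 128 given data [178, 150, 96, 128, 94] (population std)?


μ = 129.2, σ = 32.1148
z = (128 - 129.2)/32.1148 = -0.0374

-0.0374


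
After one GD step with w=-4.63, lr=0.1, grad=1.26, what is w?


w_new = w - α·∇
= -4.63 - 0.1·1.26
= -4.63 - 0.126
= -4.756

-4.756


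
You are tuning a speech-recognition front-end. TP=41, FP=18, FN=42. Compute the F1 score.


Precision = 41/59 = 0.6949
Recall = 41/83 = 0.494
F1 = 2·P·R/(P+R) = 2·TP/(2·TP+FP+FN) = 82/(82+18+42) = 82/142 = 0.5775

0.5775


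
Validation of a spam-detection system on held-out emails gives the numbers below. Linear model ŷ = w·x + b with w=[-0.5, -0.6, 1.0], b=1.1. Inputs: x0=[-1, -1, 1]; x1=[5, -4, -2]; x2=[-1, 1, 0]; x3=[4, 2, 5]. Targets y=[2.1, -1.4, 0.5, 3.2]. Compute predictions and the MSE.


ŷ0 = (-0.5)·(-1) + (-0.6)·(-1) + (1.0)·(1) + 1.1 = 3.2
ŷ1 = (-0.5)·(5) + (-0.6)·(-4) + (1.0)·(-2) + 1.1 = -1.0
ŷ2 = (-0.5)·(-1) + (-0.6)·(1) + (1.0)·(0) + 1.1 = 1.0
ŷ3 = (-0.5)·(4) + (-0.6)·(2) + (1.0)·(5) + 1.1 = 2.9
errors² = [1.21, 0.16, 0.25, 0.09]
MSE = 1.7100/4 = 0.4275

0.4275


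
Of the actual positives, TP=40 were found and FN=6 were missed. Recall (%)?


Recall = TP/(TP+FN)
= 40/(40+6)
= 40/46 = 86.96%

86.96%


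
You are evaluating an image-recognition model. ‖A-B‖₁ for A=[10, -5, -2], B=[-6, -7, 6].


d = |10+ 6| + |-5+ 7| + |-2-6|
  = 16 + 2 + 8
  = 26

26


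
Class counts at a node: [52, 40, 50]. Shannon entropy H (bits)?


Probabilities: [52/142, 40/142, 50/142] ≈ [0.3662, 0.2817, 0.3521]
H = -((52/142)·log₂(52/142) + (40/142)·log₂(40/142) + (50/142)·log₂(50/142))
  = 1.5759 bits

1.5759 bits


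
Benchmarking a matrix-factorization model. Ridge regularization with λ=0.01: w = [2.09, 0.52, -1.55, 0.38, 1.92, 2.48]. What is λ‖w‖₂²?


‖w‖₂² = (2.09)² + (0.52)² + (-1.55)² + (0.38)² + (1.92)² + (2.48)²
     = 4.3681 + 0.2704 + 2.4025 + 0.1444 + 3.6864 + 6.1504
     = 17.0222
λ·‖w‖₂² = 0.01·17.0222 = 0.170222

0.170222


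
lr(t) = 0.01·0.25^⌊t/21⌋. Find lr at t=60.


n_drops = ⌊60/21⌋ = 2
lr = 0.01·0.25^2 = 0.01·0.0625 = 0.000625

0.000625


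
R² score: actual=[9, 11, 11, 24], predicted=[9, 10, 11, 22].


ȳ = 13.75
SS_res = Σ(y-ŷ)² = 5
SS_tot = Σ(y-ȳ)² = 142.75
R² = 1 - SS_res/SS_tot = 1 - 0.035 = 0.965

0.965


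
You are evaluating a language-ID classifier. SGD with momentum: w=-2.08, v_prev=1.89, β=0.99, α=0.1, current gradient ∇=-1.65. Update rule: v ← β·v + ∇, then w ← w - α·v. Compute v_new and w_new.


v_new = 0.99·1.89 - 1.65 = 1.8711 - 1.65 = 0.2211
w_new = -2.08 - 0.1·0.2211 = -2.08 - 0.02211 = -2.10211

v_new=0.2211, w_new=-2.10211


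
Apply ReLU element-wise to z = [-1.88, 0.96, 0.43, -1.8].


ReLU(-1.88) = max(0, -1.88) = 0.0
ReLU(0.96) = max(0, 0.96) = 0.96
ReLU(0.43) = max(0, 0.43) = 0.43
ReLU(-1.8) = max(0, -1.8) = 0.0
result = [0.0, 0.96, 0.43, 0.0]

[0.0, 0.96, 0.43, 0.0]


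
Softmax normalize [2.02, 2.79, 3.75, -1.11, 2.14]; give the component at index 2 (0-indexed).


Exponentials: e^2.02=7.5383, e^2.79=16.281, e^3.75=42.5211, e^-1.11=0.3296, e^2.14=8.4994
Sum = 75.1694
Softmax = [0.1003, 0.2166, 0.5657, 0.0044, 0.1131]
p[2] = 42.5211/75.1694 = 0.5657

0.5657


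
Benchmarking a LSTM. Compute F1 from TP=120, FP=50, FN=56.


Precision = 120/170 = 0.7059
Recall = 120/176 = 0.6818
F1 = 2·P·R/(P+R) = 2·TP/(2·TP+FP+FN) = 240/(240+50+56) = 240/346 = 0.6936

0.6936


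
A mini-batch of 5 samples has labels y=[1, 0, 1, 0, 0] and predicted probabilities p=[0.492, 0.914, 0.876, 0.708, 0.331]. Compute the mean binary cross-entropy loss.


L[0] = -ln(0.492) = 0.7093
L[1] = -ln(1-0.914) = -ln(0.086) = 2.4534
L[2] = -ln(0.876) = 0.1324
L[3] = -ln(1-0.708) = -ln(0.292) = 1.231
L[4] = -ln(1-0.331) = -ln(0.669) = 0.402
mean = (0.7093 + 2.4534 + 0.1324 + 1.231 + 0.402)/5 = 0.9856

0.9856


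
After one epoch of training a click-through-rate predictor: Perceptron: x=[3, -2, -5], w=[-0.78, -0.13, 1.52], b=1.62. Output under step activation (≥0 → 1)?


z = (3)·(-0.78) + (-2)·(-0.13) + (-5)·(1.52) + 1.62
  = -8.06
step(z) = 0 (z<0)

0


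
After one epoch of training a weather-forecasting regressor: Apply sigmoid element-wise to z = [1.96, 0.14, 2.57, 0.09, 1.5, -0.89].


σ(1.96) = 1/(1+e^-1.96) = 0.8765
σ(0.14) = 1/(1+e^-0.14) = 0.5349
σ(2.57) = 1/(1+e^-2.57) = 0.9289
σ(0.09) = 1/(1+e^-0.09) = 0.5225
σ(1.5) = 1/(1+e^-1.5) = 0.8176
σ(-0.89) = 1/(1+e^0.89) = 0.2911
result = [0.8765, 0.5349, 0.9289, 0.5225, 0.8176, 0.2911]

[0.8765, 0.5349, 0.9289, 0.5225, 0.8176, 0.2911]


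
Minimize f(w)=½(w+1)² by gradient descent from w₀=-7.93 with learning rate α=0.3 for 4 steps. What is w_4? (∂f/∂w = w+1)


step 1: grad = -7.93+1 = -6.93; w = -7.93 - 0.3·(-6.93) = -5.851
step 2: grad = -5.851+1 = -4.851; w = -5.851 - 0.3·(-4.851) = -4.3957
step 3: grad = -4.3957+1 = -3.3957; w = -4.3957 - 0.3·(-3.3957) = -3.37699
step 4: grad = -3.37699+1 = -2.37699; w = -3.37699 - 0.3·(-2.37699) = -2.663893

-2.663893


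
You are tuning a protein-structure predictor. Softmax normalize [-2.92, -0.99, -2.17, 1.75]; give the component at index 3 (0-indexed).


Exponentials: e^-2.92=0.0539, e^-0.99=0.3716, e^-2.17=0.1142, e^1.75=5.7546
Sum = 6.2943
Softmax = [0.0086, 0.059, 0.0181, 0.9143]
p[3] = 5.7546/6.2943 = 0.9143

0.9143


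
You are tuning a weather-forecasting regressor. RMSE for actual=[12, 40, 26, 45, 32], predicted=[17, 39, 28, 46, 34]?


MSE = 35/5 = 7
RMSE = √(35/5) = 2.6458

2.6458


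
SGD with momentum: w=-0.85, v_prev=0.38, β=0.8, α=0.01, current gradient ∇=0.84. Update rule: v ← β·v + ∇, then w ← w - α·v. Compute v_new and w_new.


v_new = 0.8·0.38 + 0.84 = 0.304 + 0.84 = 1.144
w_new = -0.85 - 0.01·1.144 = -0.85 - 0.01144 = -0.86144

v_new=1.144, w_new=-0.86144


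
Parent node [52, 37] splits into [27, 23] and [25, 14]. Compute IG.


Parent = [52, 37], H_parent = 0.9794
H_left = 0.9954 (n=50), H_right = 0.9418 (n=39)
H_children = (50/89)·0.9954 + (39/89)·0.9418 = 0.9719
IG = 0.9794 - 0.9719 = 0.0075

0.0075


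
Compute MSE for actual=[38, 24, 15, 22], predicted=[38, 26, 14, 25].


Squared errors: (38-38)²=0, (24-26)²=4, (15-14)²=1, (22-25)²=9
Sum = 14
MSE = 14/4 = 7/2

7/2


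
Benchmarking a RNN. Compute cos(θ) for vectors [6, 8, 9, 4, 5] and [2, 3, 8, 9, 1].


A·B = 6·2 + 8·3 + 9·8 + 4·9 + 5·1 = 149
‖A‖ = √222 = 14.8997, ‖B‖ = √159 = 12.6095
cos = 149/(√222·√159) = 149/√35298 = 0.7931

0.7931


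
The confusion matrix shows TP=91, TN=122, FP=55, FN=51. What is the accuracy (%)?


Accuracy = (TP+TN)/(TP+TN+FP+FN)
= (91+122)/(319)
= 213/319 = 66.77%

66.77%


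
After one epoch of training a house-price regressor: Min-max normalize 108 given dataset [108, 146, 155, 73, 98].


min=73, max=155
(108-73)/(155-73) = 35/82 = 0.4268

0.4268


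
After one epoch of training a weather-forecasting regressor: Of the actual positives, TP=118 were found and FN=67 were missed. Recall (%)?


Recall = TP/(TP+FN)
= 118/(118+67)
= 118/185 = 63.78%

63.78%


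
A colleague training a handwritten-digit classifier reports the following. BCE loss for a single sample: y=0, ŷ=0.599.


BCE = -[y·ln(p) + (1-y)·ln(1-p)]
= -0 - 1·ln(1-0.599)
= -ln(0.401) = 0.9138

0.9138


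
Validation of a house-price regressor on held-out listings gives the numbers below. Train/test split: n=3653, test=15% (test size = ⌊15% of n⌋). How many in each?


Test = ⌊3653·15/100⌋ = 547
Train = 3653 - 547 = 3106

Train: 3106, Test: 547


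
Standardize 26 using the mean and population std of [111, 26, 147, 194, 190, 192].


μ = 143.3333, σ = 60.4695
z = (26 - 143.3333)/60.4695 = -1.9404

-1.9404


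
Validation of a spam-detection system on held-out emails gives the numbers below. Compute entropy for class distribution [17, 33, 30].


Probabilities: [17/80, 33/80, 30/80] ≈ [0.2125, 0.4125, 0.375]
H = -((17/80)·log₂(17/80) + (33/80)·log₂(33/80) + (30/80)·log₂(30/80))
  = 1.5324 bits

1.5324 bits


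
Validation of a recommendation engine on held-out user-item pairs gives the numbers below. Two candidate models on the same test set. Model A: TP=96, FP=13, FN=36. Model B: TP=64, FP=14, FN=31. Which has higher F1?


Model A: P=96/109=0.8807, R=96/132=0.7273, F1=2PR/(P+R)=2TP/(2TP+FP+FN)=192/241=0.7967
Model B: P=64/78=0.8205, R=64/95=0.6737, F1=2PR/(P+R)=2TP/(2TP+FP+FN)=128/173=0.7399
0.7967 > 0.7399 → Model A

Model A


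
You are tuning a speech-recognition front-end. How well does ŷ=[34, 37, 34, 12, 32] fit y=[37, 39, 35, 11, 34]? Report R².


ȳ = 31.2
SS_res = Σ(y-ŷ)² = 19
SS_tot = Σ(y-ȳ)² = 524.8
R² = 1 - SS_res/SS_tot = 1 - 0.0362 = 0.9638

0.9638


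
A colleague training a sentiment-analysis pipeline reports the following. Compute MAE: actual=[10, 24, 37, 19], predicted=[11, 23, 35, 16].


Absolute errors: |10-11|=1, |24-23|=1, |37-35|=2, |19-16|=3
Sum = 7
MAE = 7/4 = 7/4

7/4


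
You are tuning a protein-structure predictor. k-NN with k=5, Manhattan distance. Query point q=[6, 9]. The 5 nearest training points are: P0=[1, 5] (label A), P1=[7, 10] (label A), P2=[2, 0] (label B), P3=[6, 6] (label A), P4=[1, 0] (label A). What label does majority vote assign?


d(q,P0) = 9  (label A)
d(q,P1) = 2  (label A)
d(q,P2) = 13  (label B)
d(q,P3) = 3  (label A)
d(q,P4) = 14  (label A)
Votes: A=4, B=1
Majority → A

A


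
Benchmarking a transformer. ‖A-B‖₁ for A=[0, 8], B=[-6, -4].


d = |0+ 6| + |8+ 4|
  = 6 + 12
  = 18

18


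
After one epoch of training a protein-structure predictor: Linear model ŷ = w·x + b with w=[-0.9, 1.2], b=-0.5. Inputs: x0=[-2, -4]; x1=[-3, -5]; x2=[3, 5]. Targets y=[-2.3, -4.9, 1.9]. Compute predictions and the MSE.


ŷ0 = (-0.9)·(-2) + (1.2)·(-4) - 0.5 = -3.5
ŷ1 = (-0.9)·(-3) + (1.2)·(-5) - 0.5 = -3.8
ŷ2 = (-0.9)·(3) + (1.2)·(5) - 0.5 = 2.8
errors² = [1.44, 1.21, 0.81]
MSE = 3.4600/3 = 1.1533

1.1533


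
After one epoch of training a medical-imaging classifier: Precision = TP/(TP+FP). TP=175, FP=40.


Precision = TP/(TP+FP)
= 175/(175+40)
= 175/215 = 81.4%

81.4%


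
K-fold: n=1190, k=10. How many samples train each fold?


Fold size = 1190/10 = 119
Training per fold = 1190 - 119 = 1071

1071


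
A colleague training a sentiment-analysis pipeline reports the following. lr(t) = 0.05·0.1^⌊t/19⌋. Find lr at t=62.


n_drops = ⌊62/19⌋ = 3
lr = 0.05·0.1^3 = 0.05·0.001 = 0.00005

0.00005


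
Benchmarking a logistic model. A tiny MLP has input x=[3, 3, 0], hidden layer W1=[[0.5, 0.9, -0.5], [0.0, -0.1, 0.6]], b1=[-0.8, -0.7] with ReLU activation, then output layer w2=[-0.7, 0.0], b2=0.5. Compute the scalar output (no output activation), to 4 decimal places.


z1[0] = (0.5)·(3) + (0.9)·(3) + (-0.5)·(0) - 0.8 = 3.4
z1[1] = (0.0)·(3) + (-0.1)·(3) + (0.6)·(0) - 0.7 = -1.0
h = ReLU(z1) = [3.4, 0.0]
output = (-0.7)·(3.4) + (0.0)·(0.0) + 0.5 = -1.88

-1.88


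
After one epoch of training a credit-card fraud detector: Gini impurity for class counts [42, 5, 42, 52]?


Probabilities: [42/141, 5/141, 42/141, 52/141] ≈ [0.2979, 0.0355, 0.2979, 0.3688]
Σpᵢ² = (1764 + 25 + 1764 + 2704)/141² = 6257/19881
Gini = 1 - Σpᵢ² = 1 - 6257/19881 = 0.6853

0.6853


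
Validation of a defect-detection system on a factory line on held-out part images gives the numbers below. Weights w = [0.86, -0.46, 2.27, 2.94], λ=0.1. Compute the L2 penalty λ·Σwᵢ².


‖w‖₂² = (0.86)² + (-0.46)² + (2.27)² + (2.94)²
     = 0.7396 + 0.2116 + 5.1529 + 8.6436
     = 14.7477
λ·‖w‖₂² = 0.1·14.7477 = 1.47477

1.47477


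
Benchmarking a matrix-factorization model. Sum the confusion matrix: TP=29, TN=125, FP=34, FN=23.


Total = TP + TN + FP + FN
= 29 + 125 + 34 + 23
= 211
(Predicted positive: 63, predicted negative: 148)

211


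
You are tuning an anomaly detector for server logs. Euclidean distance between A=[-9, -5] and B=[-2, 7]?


d = √((-9+ 2)² + (-5-7)²)
  = √(49 + 144)
  = √193 = 13.8924

13.8924


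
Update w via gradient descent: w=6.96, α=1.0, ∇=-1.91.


w_new = w - α·∇
= 6.96 - 1.0·-1.91
= 6.96 + 1.91
= 8.87

8.87


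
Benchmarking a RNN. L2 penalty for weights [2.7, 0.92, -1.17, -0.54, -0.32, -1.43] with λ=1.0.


‖w‖₂² = (2.7)² + (0.92)² + (-1.17)² + (-0.54)² + (-0.32)² + (-1.43)²
     = 7.29 + 0.8464 + 1.3689 + 0.2916 + 0.1024 + 2.0449
     = 11.9442
λ·‖w‖₂² = 1.0·11.9442 = 11.9442

11.9442


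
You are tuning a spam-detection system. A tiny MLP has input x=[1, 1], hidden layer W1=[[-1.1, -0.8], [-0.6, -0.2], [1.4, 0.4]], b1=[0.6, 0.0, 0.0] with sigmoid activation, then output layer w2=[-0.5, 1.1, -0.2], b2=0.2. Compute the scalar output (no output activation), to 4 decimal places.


z1[0] = (-1.1)·(1) + (-0.8)·(1) + 0.6 = -1.3
z1[1] = (-0.6)·(1) + (-0.2)·(1) + 0.0 = -0.8
z1[2] = (1.4)·(1) + (0.4)·(1) + 0.0 = 1.8
h = sigmoid(z1) = [0.2142, 0.31, 0.8581]
output = (-0.5)·(0.2142) + (1.1)·(0.31) + (-0.2)·(0.8581) + 0.2 = 0.2623

0.2623


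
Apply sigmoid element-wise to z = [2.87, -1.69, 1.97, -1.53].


σ(2.87) = 1/(1+e^-2.87) = 0.9463
σ(-1.69) = 1/(1+e^1.69) = 0.1558
σ(1.97) = 1/(1+e^-1.97) = 0.8776
σ(-1.53) = 1/(1+e^1.53) = 0.178
result = [0.9463, 0.1558, 0.8776, 0.178]

[0.9463, 0.1558, 0.8776, 0.178]


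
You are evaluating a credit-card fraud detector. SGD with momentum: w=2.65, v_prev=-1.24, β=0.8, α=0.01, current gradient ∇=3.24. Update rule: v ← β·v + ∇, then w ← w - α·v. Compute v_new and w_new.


v_new = 0.8·-1.24 + 3.24 = -0.992 + 3.24 = 2.248
w_new = 2.65 - 0.01·2.248 = 2.65 - 0.02248 = 2.62752

v_new=2.248, w_new=2.62752


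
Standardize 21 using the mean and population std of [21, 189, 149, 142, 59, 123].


μ = 113.8333, σ = 56.846
z = (21 - 113.8333)/56.846 = -1.6331

-1.6331


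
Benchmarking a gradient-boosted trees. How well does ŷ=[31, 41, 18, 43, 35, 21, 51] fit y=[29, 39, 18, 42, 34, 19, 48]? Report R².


ȳ = 32.7143
SS_res = Σ(y-ŷ)² = 23
SS_tot = Σ(y-ȳ)² = 779.43
R² = 1 - SS_res/SS_tot = 1 - 0.0295 = 0.9705

0.9705


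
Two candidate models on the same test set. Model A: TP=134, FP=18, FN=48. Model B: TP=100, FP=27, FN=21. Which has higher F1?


Model A: P=134/152=0.8816, R=134/182=0.7363, F1=2PR/(P+R)=2TP/(2TP+FP+FN)=268/334=0.8024
Model B: P=100/127=0.7874, R=100/121=0.8264, F1=2PR/(P+R)=2TP/(2TP+FP+FN)=200/248=0.8065
0.8024 < 0.8065 → Model B

Model B


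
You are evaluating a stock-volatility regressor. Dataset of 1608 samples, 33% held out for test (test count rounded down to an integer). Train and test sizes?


Test = ⌊1608·33/100⌋ = 530
Train = 1608 - 530 = 1078

Train: 1078, Test: 530


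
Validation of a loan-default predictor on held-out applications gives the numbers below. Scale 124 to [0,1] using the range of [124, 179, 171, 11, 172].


min=11, max=179
(124-11)/(179-11) = 113/168 = 0.6726

0.6726


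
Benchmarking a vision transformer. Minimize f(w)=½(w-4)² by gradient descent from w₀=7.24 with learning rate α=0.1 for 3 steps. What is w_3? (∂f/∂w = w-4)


step 1: grad = 7.24-4 = 3.24; w = 7.24 - 0.1·(3.24) = 6.916
step 2: grad = 6.916-4 = 2.916; w = 6.916 - 0.1·(2.916) = 6.6244
step 3: grad = 6.6244-4 = 2.6244; w = 6.6244 - 0.1·(2.6244) = 6.36196

6.36196


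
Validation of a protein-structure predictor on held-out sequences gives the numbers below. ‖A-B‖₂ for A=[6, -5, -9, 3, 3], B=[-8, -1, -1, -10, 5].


d = √((6+ 8)² + (-5+ 1)² + (-9+ 1)² + (3+ 10)² + (3-5)²)
  = √(196 + 16 + 64 + 169 + 4)
  = √449 = 21.1896

21.1896


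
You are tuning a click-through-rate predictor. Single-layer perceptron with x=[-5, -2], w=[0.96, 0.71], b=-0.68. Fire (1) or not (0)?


z = (-5)·(0.96) + (-2)·(0.71) - 0.68
  = -6.9
step(z) = 0 (z<0)

0


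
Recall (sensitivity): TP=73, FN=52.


Recall = TP/(TP+FN)
= 73/(73+52)
= 73/125 = 58.4%

58.4%


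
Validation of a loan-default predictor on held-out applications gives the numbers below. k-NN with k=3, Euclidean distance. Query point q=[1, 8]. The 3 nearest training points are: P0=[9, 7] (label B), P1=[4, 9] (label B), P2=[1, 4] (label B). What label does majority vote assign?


d(q,P0) = 8.0623  (label B)
d(q,P1) = 3.1623  (label B)
d(q,P2) = 4.0  (label B)
Votes: A=0, B=3
Majority → B

B


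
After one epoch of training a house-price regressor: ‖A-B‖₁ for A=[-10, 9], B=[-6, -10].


d = |-10+ 6| + |9+ 10|
  = 4 + 19
  = 23

23


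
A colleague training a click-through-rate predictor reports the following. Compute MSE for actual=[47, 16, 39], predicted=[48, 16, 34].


Squared errors: (47-48)²=1, (16-16)²=0, (39-34)²=25
Sum = 26
MSE = 26/3 = 26/3

26/3


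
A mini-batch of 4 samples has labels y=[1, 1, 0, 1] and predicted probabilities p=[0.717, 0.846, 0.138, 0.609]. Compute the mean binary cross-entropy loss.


L[0] = -ln(0.717) = 0.3327
L[1] = -ln(0.846) = 0.1672
L[2] = -ln(1-0.138) = -ln(0.862) = 0.1485
L[3] = -ln(0.609) = 0.4959
mean = (0.3327 + 0.1672 + 0.1485 + 0.4959)/4 = 0.2861

0.2861


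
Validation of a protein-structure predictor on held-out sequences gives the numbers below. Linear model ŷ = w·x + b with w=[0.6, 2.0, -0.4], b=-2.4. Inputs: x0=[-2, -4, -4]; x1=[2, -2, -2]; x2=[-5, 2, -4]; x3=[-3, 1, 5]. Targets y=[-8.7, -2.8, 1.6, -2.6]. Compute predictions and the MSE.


ŷ0 = (0.6)·(-2) + (2.0)·(-4) + (-0.4)·(-4) - 2.4 = -10.0
ŷ1 = (0.6)·(2) + (2.0)·(-2) + (-0.4)·(-2) - 2.4 = -4.4
ŷ2 = (0.6)·(-5) + (2.0)·(2) + (-0.4)·(-4) - 2.4 = 0.2
ŷ3 = (0.6)·(-3) + (2.0)·(1) + (-0.4)·(5) - 2.4 = -4.2
errors² = [1.69, 2.56, 1.96, 2.56]
MSE = 8.7700/4 = 2.1925

2.1925


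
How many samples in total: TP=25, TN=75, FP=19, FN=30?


Total = TP + TN + FP + FN
= 25 + 75 + 19 + 30
= 149
(Predicted positive: 44, predicted negative: 105)

149


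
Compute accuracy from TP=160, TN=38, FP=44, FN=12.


Accuracy = (TP+TN)/(TP+TN+FP+FN)
= (160+38)/(254)
= 198/254 = 77.95%

77.95%


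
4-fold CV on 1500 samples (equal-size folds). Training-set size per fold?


Fold size = 1500/4 = 375
Training per fold = 1500 - 375 = 1125

1125


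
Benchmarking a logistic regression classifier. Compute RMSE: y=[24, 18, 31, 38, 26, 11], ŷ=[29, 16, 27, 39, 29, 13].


MSE = 59/6 = 9.8333
RMSE = √(59/6) = 3.1358

3.1358


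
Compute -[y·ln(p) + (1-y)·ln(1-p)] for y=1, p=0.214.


BCE = -[y·ln(p) + (1-y)·ln(1-p)]
= -1·ln(0.214) - 0
= -ln(0.214) = 1.5418

1.5418


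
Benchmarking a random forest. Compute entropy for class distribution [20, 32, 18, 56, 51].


Probabilities: [20/177, 32/177, 18/177, 56/177, 51/177] ≈ [0.113, 0.1808, 0.1017, 0.3164, 0.2881]
H = -((20/177)·log₂(20/177) + (32/177)·log₂(32/177) + (18/177)·log₂(18/177) + (56/177)·log₂(56/177) + (51/177)·log₂(51/177))
  = 2.1795 bits

2.1795 bits


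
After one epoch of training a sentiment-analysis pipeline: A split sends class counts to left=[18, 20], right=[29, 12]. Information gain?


Parent = [47, 32], H_parent = 0.9738
H_left = 0.998 (n=38), H_right = 0.8722 (n=41)
H_children = (38/79)·0.998 + (41/79)·0.8722 = 0.9327
IG = 0.9738 - 0.9327 = 0.0411

0.0411


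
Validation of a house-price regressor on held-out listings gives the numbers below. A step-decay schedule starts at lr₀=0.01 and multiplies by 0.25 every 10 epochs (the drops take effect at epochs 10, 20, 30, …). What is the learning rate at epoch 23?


n_drops = ⌊23/10⌋ = 2
lr = 0.01·0.25^2 = 0.01·0.0625 = 0.000625

0.000625


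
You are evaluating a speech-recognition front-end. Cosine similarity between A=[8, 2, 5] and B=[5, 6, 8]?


A·B = 8·5 + 2·6 + 5·8 = 92
‖A‖ = √93 = 9.6437, ‖B‖ = √125 = 11.1803
cos = 92/(√93·√125) = 92/√11625 = 0.8533

0.8533


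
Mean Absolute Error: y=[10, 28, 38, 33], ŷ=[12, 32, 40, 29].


Absolute errors: |10-12|=2, |28-32|=4, |38-40|=2, |33-29|=4
Sum = 12
MAE = 12/4 = 3

3


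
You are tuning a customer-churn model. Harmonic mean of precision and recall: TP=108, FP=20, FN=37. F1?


Precision = 108/128 = 0.8438
Recall = 108/145 = 0.7448
F1 = 2·P·R/(P+R) = 2·TP/(2·TP+FP+FN) = 216/(216+20+37) = 216/273 = 0.7912

0.7912


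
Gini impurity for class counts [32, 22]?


Probabilities: [32/54, 22/54] ≈ [0.5926, 0.4074]
Σpᵢ² = (1024 + 484)/54² = 1508/2916
Gini = 1 - Σpᵢ² = 1 - 1508/2916 = 0.4829

0.4829


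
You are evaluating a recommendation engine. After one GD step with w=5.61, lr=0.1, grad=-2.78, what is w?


w_new = w - α·∇
= 5.61 - 0.1·-2.78
= 5.61 + 0.278
= 5.888

5.888


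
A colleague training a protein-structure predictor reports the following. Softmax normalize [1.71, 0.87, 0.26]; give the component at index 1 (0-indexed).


Exponentials: e^1.71=5.529, e^0.87=2.3869, e^0.26=1.2969
Sum = 9.2128
Softmax = [0.6001, 0.2591, 0.1408]
p[1] = 2.3869/9.2128 = 0.2591

0.2591


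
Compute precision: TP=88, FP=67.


Precision = TP/(TP+FP)
= 88/(88+67)
= 88/155 = 56.77%

56.77%


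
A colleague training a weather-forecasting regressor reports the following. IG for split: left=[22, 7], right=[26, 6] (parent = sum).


Parent = [48, 13], H_parent = 0.7474
H_left = 0.7973 (n=29), H_right = 0.6962 (n=32)
H_children = (29/61)·0.7973 + (32/61)·0.6962 = 0.7443
IG = 0.7474 - 0.7443 = 0.0031

0.0031


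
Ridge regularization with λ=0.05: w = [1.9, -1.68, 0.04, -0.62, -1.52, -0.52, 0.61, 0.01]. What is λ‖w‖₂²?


‖w‖₂² = (1.9)² + (-1.68)² + (0.04)² + (-0.62)² + (-1.52)² + (-0.52)² + (0.61)² + (0.01)²
     = 3.61 + 2.8224 + 0.0016 + 0.3844 + 2.3104 + 0.2704 + 0.3721 + 0.0001
     = 9.7714
λ·‖w‖₂² = 0.05·9.7714 = 0.48857

0.48857


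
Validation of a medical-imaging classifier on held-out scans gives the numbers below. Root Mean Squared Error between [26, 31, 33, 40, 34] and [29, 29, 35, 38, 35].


MSE = 22/5 = 4.4
RMSE = √(22/5) = 2.0976

2.0976


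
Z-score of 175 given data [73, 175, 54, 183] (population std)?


μ = 121.25, σ = 58.2081
z = (175 - 121.25)/58.2081 = 0.9234

0.9234


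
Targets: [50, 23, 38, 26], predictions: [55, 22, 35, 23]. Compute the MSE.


Squared errors: (50-55)²=25, (23-22)²=1, (38-35)²=9, (26-23)²=9
Sum = 44
MSE = 44/4 = 11

11


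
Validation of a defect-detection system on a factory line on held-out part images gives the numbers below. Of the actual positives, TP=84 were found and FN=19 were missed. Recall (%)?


Recall = TP/(TP+FN)
= 84/(84+19)
= 84/103 = 81.55%

81.55%


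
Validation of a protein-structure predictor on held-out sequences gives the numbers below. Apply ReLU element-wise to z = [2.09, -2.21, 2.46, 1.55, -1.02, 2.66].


ReLU(2.09) = max(0, 2.09) = 2.09
ReLU(-2.21) = max(0, -2.21) = 0.0
ReLU(2.46) = max(0, 2.46) = 2.46
ReLU(1.55) = max(0, 1.55) = 1.55
ReLU(-1.02) = max(0, -1.02) = 0.0
ReLU(2.66) = max(0, 2.66) = 2.66
result = [2.09, 0.0, 2.46, 1.55, 0.0, 2.66]

[2.09, 0.0, 2.46, 1.55, 0.0, 2.66]


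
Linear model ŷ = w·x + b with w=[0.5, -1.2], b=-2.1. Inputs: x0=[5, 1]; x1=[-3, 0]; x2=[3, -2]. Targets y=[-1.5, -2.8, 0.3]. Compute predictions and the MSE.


ŷ0 = (0.5)·(5) + (-1.2)·(1) - 2.1 = -0.8
ŷ1 = (0.5)·(-3) + (-1.2)·(0) - 2.1 = -3.6
ŷ2 = (0.5)·(3) + (-1.2)·(-2) - 2.1 = 1.8
errors² = [0.49, 0.64, 2.25]
MSE = 3.3800/3 = 1.1267

1.1267


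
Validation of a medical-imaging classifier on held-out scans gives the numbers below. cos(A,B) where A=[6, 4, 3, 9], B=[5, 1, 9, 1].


A·B = 6·5 + 4·1 + 3·9 + 9·1 = 70
‖A‖ = √142 = 11.9164, ‖B‖ = √108 = 10.3923
cos = 70/(√142·√108) = 70/√15336 = 0.5653

0.5653


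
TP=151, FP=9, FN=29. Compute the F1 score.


Precision = 151/160 = 0.9437
Recall = 151/180 = 0.8389
F1 = 2·P·R/(P+R) = 2·TP/(2·TP+FP+FN) = 302/(302+9+29) = 302/340 = 0.8882

0.8882


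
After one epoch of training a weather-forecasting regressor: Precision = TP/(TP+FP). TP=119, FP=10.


Precision = TP/(TP+FP)
= 119/(119+10)
= 119/129 = 92.25%

92.25%


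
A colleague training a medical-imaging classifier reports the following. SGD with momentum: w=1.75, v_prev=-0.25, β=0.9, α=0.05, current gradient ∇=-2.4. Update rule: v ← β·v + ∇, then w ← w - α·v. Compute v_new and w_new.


v_new = 0.9·-0.25 - 2.4 = -0.225 - 2.4 = -2.625
w_new = 1.75 - 0.05·-2.625 = 1.75 + 0.13125 = 1.88125

v_new=-2.625, w_new=1.88125


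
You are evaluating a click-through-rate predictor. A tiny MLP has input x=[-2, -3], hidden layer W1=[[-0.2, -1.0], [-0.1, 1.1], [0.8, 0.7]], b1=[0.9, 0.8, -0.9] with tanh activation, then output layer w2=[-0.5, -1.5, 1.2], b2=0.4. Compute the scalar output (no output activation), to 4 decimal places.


z1[0] = (-0.2)·(-2) + (-1.0)·(-3) + 0.9 = 4.3
z1[1] = (-0.1)·(-2) + (1.1)·(-3) + 0.8 = -2.3
z1[2] = (0.8)·(-2) + (0.7)·(-3) - 0.9 = -4.6
h = tanh(z1) = [0.9996, -0.9801, -0.9998]
output = (-0.5)·(0.9996) + (-1.5)·(-0.9801) + (1.2)·(-0.9998) + 0.4 = 0.1706

0.1706


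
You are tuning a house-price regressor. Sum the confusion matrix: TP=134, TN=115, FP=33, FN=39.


Total = TP + TN + FP + FN
= 134 + 115 + 33 + 39
= 321
(Predicted positive: 167, predicted negative: 154)

321


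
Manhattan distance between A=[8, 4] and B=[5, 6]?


d = |8-5| + |4-6|
  = 3 + 2
  = 5

5


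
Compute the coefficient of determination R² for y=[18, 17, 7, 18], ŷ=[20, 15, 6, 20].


ȳ = 15
SS_res = Σ(y-ŷ)² = 13
SS_tot = Σ(y-ȳ)² = 86
R² = 1 - SS_res/SS_tot = 1 - 0.1512 = 0.8488

0.8488


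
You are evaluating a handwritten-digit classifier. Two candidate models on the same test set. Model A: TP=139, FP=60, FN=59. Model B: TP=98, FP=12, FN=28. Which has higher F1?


Model A: P=139/199=0.6985, R=139/198=0.702, F1=2PR/(P+R)=2TP/(2TP+FP+FN)=278/397=0.7003
Model B: P=98/110=0.8909, R=98/126=0.7778, F1=2PR/(P+R)=2TP/(2TP+FP+FN)=196/236=0.8305
0.7003 < 0.8305 → Model B

Model B


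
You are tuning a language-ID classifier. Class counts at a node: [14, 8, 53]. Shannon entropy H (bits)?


Probabilities: [14/75, 8/75, 53/75] ≈ [0.1867, 0.1067, 0.7067]
H = -((14/75)·log₂(14/75) + (8/75)·log₂(8/75) + (53/75)·log₂(53/75))
  = 1.1504 bits

1.1504 bits


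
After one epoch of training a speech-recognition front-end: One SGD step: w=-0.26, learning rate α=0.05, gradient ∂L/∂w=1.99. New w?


w_new = w - α·∇
= -0.26 - 0.05·1.99
= -0.26 - 0.0995
= -0.3595

-0.3595


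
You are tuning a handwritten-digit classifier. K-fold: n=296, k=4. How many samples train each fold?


Fold size = 296/4 = 74
Training per fold = 296 - 74 = 222

222


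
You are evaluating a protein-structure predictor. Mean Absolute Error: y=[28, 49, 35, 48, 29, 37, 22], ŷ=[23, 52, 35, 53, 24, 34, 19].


Absolute errors: |28-23|=5, |49-52|=3, |35-35|=0, |48-53|=5, |29-24|=5, |37-34|=3, |22-19|=3
Sum = 24
MAE = 24/7 = 24/7

24/7


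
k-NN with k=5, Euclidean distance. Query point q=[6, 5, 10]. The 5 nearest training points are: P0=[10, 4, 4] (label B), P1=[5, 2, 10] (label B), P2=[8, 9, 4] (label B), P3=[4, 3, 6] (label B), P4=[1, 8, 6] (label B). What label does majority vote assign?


d(q,P0) = 7.2801  (label B)
d(q,P1) = 3.1623  (label B)
d(q,P2) = 7.4833  (label B)
d(q,P3) = 4.899  (label B)
d(q,P4) = 7.0711  (label B)
Votes: A=0, B=5
Majority → B

B


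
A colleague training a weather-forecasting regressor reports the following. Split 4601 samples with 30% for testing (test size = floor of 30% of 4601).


Test = ⌊4601·30/100⌋ = 1380
Train = 4601 - 1380 = 3221

Train: 3221, Test: 1380


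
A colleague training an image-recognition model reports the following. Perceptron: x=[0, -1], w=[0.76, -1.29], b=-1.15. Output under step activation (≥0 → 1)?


z = (0)·(0.76) + (-1)·(-1.29) - 1.15
  = 0.14
step(z) = 1 (z≥0)

1


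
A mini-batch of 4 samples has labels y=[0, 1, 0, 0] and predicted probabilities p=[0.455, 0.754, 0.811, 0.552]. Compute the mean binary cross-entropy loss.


L[0] = -ln(1-0.455) = -ln(0.545) = 0.607
L[1] = -ln(0.754) = 0.2824
L[2] = -ln(1-0.811) = -ln(0.189) = 1.666
L[3] = -ln(1-0.552) = -ln(0.448) = 0.803
mean = (0.607 + 0.2824 + 1.666 + 0.803)/4 = 0.8396

0.8396


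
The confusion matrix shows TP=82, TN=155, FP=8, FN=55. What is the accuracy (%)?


Accuracy = (TP+TN)/(TP+TN+FP+FN)
= (82+155)/(300)
= 237/300 = 79.0%

79.0%


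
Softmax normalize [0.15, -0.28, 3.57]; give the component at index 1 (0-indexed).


Exponentials: e^0.15=1.1618, e^-0.28=0.7558, e^3.57=35.5166
Sum = 37.4342
Softmax = [0.031, 0.0202, 0.9488]
p[1] = 0.7558/37.4342 = 0.0202

0.0202


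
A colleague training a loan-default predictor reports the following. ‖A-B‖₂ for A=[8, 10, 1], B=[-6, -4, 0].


d = √((8+ 6)² + (10+ 4)² + (1-0)²)
  = √(196 + 196 + 1)
  = √393 = 19.8242

19.8242


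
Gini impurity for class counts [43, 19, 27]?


Probabilities: [43/89, 19/89, 27/89] ≈ [0.4831, 0.2135, 0.3034]
Σpᵢ² = (1849 + 361 + 729)/89² = 2939/7921
Gini = 1 - Σpᵢ² = 1 - 2939/7921 = 0.629

0.629


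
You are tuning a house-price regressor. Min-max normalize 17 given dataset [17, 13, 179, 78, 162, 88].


min=13, max=179
(17-13)/(179-13) = 4/166 = 0.0241

0.0241


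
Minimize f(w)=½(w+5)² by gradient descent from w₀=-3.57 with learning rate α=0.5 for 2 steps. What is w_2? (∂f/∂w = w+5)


step 1: grad = -3.57+5 = 1.43; w = -3.57 - 0.5·(1.43) = -4.285
step 2: grad = -4.285+5 = 0.715; w = -4.285 - 0.5·(0.715) = -4.6425

-4.6425


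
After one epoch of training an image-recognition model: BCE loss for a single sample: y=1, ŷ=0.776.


BCE = -[y·ln(p) + (1-y)·ln(1-p)]
= -1·ln(0.776) - 0
= -ln(0.776) = 0.2536

0.2536


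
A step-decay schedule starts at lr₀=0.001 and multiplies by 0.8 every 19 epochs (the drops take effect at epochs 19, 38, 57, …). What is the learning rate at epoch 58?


n_drops = ⌊58/19⌋ = 3
lr = 0.001·0.8^3 = 0.001·0.512 = 0.000512

0.000512


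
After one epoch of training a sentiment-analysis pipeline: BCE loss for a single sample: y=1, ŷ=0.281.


BCE = -[y·ln(p) + (1-y)·ln(1-p)]
= -1·ln(0.281) - 0
= -ln(0.281) = 1.2694

1.2694


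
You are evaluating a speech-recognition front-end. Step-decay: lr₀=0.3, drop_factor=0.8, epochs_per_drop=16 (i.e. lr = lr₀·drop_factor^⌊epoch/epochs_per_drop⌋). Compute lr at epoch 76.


n_drops = ⌊76/16⌋ = 4
lr = 0.3·0.8^4 = 0.3·0.4096 = 0.12288

0.12288


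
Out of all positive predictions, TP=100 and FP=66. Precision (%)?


Precision = TP/(TP+FP)
= 100/(100+66)
= 100/166 = 60.24%

60.24%


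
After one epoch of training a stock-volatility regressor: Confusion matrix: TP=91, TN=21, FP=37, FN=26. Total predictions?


Total = TP + TN + FP + FN
= 91 + 21 + 37 + 26
= 175
(Predicted positive: 128, predicted negative: 47)

175


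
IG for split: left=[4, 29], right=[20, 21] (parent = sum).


Parent = [24, 50], H_parent = 0.909
H_left = 0.5328 (n=33), H_right = 0.9996 (n=41)
H_children = (33/74)·0.5328 + (41/74)·0.9996 = 0.7914
IG = 0.909 - 0.7914 = 0.1176

0.1176


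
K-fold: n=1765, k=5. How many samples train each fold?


Fold size = 1765/5 = 353
Training per fold = 1765 - 353 = 1412

1412


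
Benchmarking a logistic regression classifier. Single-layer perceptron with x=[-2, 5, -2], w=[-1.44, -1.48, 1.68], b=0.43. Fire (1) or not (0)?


z = (-2)·(-1.44) + (5)·(-1.48) + (-2)·(1.68) + 0.43
  = -7.45
step(z) = 0 (z<0)

0


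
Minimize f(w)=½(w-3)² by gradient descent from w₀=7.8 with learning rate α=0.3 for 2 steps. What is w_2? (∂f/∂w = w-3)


step 1: grad = 7.8-3 = 4.8; w = 7.8 - 0.3·(4.8) = 6.36
step 2: grad = 6.36-3 = 3.36; w = 6.36 - 0.3·(3.36) = 5.352

5.352


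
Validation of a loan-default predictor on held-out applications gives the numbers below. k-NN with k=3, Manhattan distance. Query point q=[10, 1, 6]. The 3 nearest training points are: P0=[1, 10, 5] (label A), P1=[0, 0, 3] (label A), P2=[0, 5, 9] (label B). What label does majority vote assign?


d(q,P0) = 19  (label A)
d(q,P1) = 14  (label A)
d(q,P2) = 17  (label B)
Votes: A=2, B=1
Majority → A

A


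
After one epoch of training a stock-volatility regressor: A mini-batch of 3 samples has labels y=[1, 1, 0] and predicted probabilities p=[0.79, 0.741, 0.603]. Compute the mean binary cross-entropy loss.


L[0] = -ln(0.79) = 0.2357
L[1] = -ln(0.741) = 0.2998
L[2] = -ln(1-0.603) = -ln(0.397) = 0.9238
mean = (0.2357 + 0.2998 + 0.9238)/3 = 0.4864

0.4864


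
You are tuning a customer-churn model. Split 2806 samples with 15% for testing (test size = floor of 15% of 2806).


Test = ⌊2806·15/100⌋ = 420
Train = 2806 - 420 = 2386

Train: 2386, Test: 420


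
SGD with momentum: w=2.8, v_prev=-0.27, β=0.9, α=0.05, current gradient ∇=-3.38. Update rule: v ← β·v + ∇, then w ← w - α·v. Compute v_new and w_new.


v_new = 0.9·-0.27 - 3.38 = -0.243 - 3.38 = -3.623
w_new = 2.8 - 0.05·-3.623 = 2.8 + 0.18115 = 2.98115

v_new=-3.623, w_new=2.98115


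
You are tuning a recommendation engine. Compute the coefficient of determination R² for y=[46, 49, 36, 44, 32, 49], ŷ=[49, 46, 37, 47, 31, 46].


ȳ = 42.6667
SS_res = Σ(y-ŷ)² = 38
SS_tot = Σ(y-ȳ)² = 251.33
R² = 1 - SS_res/SS_tot = 1 - 0.1512 = 0.8488

0.8488


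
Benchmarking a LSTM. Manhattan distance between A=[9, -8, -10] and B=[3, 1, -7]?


d = |9-3| + |-8-1| + |-10+ 7|
  = 6 + 9 + 3
  = 18

18


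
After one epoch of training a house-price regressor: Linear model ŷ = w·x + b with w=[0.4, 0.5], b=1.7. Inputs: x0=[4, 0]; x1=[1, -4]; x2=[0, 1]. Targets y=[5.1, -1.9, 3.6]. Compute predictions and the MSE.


ŷ0 = (0.4)·(4) + (0.5)·(0) + 1.7 = 3.3
ŷ1 = (0.4)·(1) + (0.5)·(-4) + 1.7 = 0.1
ŷ2 = (0.4)·(0) + (0.5)·(1) + 1.7 = 2.2
errors² = [3.24, 4.0, 1.96]
MSE = 9.2000/3 = 3.0667

3.0667


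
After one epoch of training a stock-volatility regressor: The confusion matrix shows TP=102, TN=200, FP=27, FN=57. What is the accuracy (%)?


Accuracy = (TP+TN)/(TP+TN+FP+FN)
= (102+200)/(386)
= 302/386 = 78.24%

78.24%


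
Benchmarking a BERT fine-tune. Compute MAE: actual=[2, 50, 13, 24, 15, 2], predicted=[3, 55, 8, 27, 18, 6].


Absolute errors: |2-3|=1, |50-55|=5, |13-8|=5, |24-27|=3, |15-18|=3, |2-6|=4
Sum = 21
MAE = 21/6 = 7/2

7/2


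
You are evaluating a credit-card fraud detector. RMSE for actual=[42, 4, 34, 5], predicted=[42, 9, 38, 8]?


MSE = 50/4 = 12.5
RMSE = √(50/4) = 3.5355

3.5355


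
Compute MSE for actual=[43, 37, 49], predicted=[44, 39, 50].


Squared errors: (43-44)²=1, (37-39)²=4, (49-50)²=1
Sum = 6
MSE = 6/3 = 2

2


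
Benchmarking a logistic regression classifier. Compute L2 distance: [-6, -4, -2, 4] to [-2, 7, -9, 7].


d = √((-6+ 2)² + (-4-7)² + (-2+ 9)² + (4-7)²)
  = √(16 + 121 + 49 + 9)
  = √195 = 13.9642

13.9642


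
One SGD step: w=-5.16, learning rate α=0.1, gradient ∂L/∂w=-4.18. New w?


w_new = w - α·∇
= -5.16 - 0.1·-4.18
= -5.16 + 0.418
= -4.742

-4.742


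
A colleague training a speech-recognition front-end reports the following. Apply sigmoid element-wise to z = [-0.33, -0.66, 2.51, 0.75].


σ(-0.33) = 1/(1+e^0.33) = 0.4182
σ(-0.66) = 1/(1+e^0.66) = 0.3407
σ(2.51) = 1/(1+e^-2.51) = 0.9248
σ(0.75) = 1/(1+e^-0.75) = 0.6792
result = [0.4182, 0.3407, 0.9248, 0.6792]

[0.4182, 0.3407, 0.9248, 0.6792]


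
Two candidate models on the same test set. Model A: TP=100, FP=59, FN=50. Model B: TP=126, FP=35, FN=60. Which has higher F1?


Model A: P=100/159=0.6289, R=100/150=0.6667, F1=2PR/(P+R)=2TP/(2TP+FP+FN)=200/309=0.6472
Model B: P=126/161=0.7826, R=126/186=0.6774, F1=2PR/(P+R)=2TP/(2TP+FP+FN)=252/347=0.7262
0.6472 < 0.7262 → Model B

Model B


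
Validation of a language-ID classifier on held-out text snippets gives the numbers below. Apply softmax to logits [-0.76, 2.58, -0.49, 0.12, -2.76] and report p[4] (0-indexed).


Exponentials: e^-0.76=0.4677, e^2.58=13.1971, e^-0.49=0.6126, e^0.12=1.1275, e^-2.76=0.0633
Sum = 15.4682
Softmax = [0.0302, 0.8532, 0.0396, 0.0729, 0.0041]
p[4] = 0.0633/15.4682 = 0.0041

0.0041


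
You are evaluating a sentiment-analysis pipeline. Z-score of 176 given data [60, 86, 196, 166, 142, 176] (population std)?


μ = 137.6667, σ = 48.9819
z = (176 - 137.6667)/48.9819 = 0.7826

0.7826


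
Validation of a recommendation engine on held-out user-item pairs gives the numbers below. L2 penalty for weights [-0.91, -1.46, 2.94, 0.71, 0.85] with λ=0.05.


‖w‖₂² = (-0.91)² + (-1.46)² + (2.94)² + (0.71)² + (0.85)²
     = 0.8281 + 2.1316 + 8.6436 + 0.5041 + 0.7225
     = 12.8299
λ·‖w‖₂² = 0.05·12.8299 = 0.641495

0.641495


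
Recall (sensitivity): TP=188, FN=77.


Recall = TP/(TP+FN)
= 188/(188+77)
= 188/265 = 70.94%

70.94%


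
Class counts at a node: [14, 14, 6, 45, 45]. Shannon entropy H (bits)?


Probabilities: [14/124, 14/124, 6/124, 45/124, 45/124] ≈ [0.1129, 0.1129, 0.0484, 0.3629, 0.3629]
H = -((14/124)·log₂(14/124) + (14/124)·log₂(14/124) + (6/124)·log₂(6/124) + (45/124)·log₂(45/124) + (45/124)·log₂(45/124))
  = 1.9834 bits

1.9834 bits


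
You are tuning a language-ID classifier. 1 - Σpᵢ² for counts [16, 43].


Probabilities: [16/59, 43/59] ≈ [0.2712, 0.7288]
Σpᵢ² = (256 + 1849)/59² = 2105/3481
Gini = 1 - Σpᵢ² = 1 - 2105/3481 = 0.3953

0.3953


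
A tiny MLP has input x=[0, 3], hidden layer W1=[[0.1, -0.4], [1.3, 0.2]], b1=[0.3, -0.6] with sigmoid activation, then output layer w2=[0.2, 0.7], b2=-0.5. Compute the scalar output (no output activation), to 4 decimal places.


z1[0] = (0.1)·(0) + (-0.4)·(3) + 0.3 = -0.9
z1[1] = (1.3)·(0) + (0.2)·(3) - 0.6 = 0.0
h = sigmoid(z1) = [0.2891, 0.5]
output = (0.2)·(0.2891) + (0.7)·(0.5) - 0.5 = -0.0922

-0.0922


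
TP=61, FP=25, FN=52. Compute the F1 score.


Precision = 61/86 = 0.7093
Recall = 61/113 = 0.5398
F1 = 2·P·R/(P+R) = 2·TP/(2·TP+FP+FN) = 122/(122+25+52) = 122/199 = 0.6131

0.6131


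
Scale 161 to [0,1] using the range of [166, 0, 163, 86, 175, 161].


min=0, max=175
(161-0)/(175-0) = 161/175 = 0.92

0.92


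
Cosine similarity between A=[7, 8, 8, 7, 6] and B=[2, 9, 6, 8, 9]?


A·B = 7·2 + 8·9 + 8·6 + 7·8 + 6·9 = 244
‖A‖ = √262 = 16.1864, ‖B‖ = √266 = 16.3095
cos = 244/(√262·√266) = 244/√69692 = 0.9243

0.9243
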